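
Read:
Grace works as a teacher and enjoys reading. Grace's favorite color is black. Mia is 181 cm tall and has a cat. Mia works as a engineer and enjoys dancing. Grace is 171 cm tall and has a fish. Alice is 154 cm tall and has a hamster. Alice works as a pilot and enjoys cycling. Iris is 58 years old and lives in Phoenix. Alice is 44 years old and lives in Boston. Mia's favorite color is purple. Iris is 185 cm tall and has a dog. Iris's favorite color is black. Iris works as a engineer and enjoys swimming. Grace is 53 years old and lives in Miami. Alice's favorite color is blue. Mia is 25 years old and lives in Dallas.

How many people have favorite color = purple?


Count: 1

1


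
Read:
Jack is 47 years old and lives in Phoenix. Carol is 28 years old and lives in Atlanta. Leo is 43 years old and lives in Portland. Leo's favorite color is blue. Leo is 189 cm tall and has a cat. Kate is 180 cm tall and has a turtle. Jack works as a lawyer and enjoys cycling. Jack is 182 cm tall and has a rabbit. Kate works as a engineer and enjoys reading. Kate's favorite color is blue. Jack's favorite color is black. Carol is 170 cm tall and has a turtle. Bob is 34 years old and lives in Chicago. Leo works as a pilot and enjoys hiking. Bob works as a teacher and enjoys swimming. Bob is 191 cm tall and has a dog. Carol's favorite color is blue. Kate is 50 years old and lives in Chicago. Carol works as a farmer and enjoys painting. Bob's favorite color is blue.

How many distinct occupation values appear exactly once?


Unique occupation values: 5

5


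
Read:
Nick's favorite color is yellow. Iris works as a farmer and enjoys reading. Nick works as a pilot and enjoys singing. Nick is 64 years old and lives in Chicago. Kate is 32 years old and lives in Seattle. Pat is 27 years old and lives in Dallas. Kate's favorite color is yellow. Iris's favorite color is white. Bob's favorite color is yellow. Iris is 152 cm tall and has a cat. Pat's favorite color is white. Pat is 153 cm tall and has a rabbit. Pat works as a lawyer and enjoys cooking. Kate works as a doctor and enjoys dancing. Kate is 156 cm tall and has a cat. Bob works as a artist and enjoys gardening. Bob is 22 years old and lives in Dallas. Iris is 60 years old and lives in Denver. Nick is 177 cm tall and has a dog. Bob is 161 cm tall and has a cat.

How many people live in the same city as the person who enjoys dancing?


Person with hobby dancing is Kate, city Seattle. Count = 1

1


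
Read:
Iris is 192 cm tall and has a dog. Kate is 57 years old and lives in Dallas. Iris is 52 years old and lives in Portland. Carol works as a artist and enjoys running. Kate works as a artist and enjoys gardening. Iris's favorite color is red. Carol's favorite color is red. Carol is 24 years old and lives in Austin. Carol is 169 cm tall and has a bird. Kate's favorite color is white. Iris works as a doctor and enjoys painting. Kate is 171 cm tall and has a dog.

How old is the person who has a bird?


Person with bird is Carol, age 24

24


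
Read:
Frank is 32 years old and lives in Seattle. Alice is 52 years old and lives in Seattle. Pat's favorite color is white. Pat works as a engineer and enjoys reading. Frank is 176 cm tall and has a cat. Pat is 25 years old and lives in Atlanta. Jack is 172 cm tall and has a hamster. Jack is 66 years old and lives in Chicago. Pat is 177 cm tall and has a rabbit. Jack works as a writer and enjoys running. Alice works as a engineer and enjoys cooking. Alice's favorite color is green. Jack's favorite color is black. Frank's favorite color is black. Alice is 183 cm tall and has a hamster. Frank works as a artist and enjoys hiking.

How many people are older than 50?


Filter: 2

2


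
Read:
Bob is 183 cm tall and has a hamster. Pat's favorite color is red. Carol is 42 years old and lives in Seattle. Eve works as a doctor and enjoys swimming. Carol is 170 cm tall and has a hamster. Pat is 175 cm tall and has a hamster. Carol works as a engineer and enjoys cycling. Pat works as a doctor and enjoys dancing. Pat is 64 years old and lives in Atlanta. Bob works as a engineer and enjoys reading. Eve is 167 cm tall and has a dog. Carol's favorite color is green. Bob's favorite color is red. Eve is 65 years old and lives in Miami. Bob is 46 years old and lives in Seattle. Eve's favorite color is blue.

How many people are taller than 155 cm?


Taller than 155: 4

4


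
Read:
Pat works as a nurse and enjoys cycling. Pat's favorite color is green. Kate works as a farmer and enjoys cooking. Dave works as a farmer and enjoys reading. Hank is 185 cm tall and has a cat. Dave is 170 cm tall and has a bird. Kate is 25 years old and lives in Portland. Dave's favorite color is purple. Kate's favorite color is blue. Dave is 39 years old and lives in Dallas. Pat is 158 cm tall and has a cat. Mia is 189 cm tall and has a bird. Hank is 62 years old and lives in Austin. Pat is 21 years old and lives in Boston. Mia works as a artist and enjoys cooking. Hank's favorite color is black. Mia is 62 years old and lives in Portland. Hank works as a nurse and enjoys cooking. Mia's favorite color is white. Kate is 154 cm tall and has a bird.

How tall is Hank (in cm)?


Hank is 185 cm tall

185


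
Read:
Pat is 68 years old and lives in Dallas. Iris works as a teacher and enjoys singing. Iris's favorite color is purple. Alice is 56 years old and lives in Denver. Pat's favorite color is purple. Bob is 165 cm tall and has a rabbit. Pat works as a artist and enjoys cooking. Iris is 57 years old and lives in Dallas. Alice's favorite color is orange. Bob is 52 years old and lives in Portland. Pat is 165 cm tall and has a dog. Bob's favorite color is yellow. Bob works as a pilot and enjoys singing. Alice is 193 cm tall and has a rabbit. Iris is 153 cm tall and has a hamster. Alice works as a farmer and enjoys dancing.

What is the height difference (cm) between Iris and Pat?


|153 - 165| = 12

12


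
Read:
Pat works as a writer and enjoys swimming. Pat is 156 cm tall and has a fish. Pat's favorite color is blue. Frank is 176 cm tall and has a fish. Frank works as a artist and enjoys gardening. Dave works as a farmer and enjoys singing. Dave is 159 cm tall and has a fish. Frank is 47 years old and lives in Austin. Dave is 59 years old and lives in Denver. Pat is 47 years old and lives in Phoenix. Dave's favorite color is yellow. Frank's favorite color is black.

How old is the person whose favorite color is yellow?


Person with favorite color=yellow is Dave, age 59

59


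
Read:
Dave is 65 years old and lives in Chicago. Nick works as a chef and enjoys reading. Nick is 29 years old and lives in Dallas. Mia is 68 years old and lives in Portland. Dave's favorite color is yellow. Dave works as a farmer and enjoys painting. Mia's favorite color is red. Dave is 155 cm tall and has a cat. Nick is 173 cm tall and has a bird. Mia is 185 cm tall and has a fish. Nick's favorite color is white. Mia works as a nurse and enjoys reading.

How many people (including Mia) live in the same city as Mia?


Mia lives in Portland. Count = 1

1


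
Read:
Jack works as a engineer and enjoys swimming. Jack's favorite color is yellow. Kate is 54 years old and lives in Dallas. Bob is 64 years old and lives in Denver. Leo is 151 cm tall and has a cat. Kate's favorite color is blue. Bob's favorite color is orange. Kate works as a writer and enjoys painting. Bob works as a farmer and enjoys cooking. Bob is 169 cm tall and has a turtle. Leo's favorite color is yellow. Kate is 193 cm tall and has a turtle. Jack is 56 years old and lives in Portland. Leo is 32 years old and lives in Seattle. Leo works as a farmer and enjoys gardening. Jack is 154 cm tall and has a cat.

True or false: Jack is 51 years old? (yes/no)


Jack is actually 56. no

no


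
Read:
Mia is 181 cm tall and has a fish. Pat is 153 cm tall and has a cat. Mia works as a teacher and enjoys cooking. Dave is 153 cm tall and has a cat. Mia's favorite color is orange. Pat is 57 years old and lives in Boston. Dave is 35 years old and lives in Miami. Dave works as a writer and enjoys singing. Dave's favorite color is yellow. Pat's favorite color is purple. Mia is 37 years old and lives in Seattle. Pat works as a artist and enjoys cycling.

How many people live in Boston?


Count in Boston: 1

1


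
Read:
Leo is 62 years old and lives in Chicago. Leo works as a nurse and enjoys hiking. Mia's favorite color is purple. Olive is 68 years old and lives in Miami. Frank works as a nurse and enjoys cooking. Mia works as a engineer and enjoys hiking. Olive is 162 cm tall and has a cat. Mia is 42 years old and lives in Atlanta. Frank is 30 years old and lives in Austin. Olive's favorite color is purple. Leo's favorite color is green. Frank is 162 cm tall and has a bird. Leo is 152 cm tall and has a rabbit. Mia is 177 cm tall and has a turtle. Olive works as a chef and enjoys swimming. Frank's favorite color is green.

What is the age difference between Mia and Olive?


|42 - 68| = 26

26


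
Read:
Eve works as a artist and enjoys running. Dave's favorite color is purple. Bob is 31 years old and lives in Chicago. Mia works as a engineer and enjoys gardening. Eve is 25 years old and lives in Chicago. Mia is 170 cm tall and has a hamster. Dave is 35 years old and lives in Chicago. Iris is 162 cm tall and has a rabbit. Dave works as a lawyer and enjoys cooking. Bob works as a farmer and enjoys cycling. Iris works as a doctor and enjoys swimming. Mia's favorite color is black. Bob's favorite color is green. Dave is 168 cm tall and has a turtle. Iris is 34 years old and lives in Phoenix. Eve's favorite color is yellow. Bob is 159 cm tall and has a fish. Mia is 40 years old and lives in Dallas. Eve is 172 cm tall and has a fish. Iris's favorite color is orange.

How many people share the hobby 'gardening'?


Count: 1

1


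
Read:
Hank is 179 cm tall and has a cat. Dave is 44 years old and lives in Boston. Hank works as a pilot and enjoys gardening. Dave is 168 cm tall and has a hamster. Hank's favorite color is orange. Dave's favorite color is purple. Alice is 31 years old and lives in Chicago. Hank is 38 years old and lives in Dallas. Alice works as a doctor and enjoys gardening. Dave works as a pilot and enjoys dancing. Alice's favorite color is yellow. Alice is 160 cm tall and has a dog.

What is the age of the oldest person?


Oldest: Dave at 44

44


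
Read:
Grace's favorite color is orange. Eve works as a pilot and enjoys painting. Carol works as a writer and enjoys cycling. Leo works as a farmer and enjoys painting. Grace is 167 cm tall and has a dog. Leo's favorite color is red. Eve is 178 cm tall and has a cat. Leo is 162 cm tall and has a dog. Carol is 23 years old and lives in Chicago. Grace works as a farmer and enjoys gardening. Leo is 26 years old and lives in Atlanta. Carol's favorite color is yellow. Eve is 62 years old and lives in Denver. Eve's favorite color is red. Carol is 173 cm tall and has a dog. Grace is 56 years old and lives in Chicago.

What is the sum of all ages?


56+62+23+26 = 167

167


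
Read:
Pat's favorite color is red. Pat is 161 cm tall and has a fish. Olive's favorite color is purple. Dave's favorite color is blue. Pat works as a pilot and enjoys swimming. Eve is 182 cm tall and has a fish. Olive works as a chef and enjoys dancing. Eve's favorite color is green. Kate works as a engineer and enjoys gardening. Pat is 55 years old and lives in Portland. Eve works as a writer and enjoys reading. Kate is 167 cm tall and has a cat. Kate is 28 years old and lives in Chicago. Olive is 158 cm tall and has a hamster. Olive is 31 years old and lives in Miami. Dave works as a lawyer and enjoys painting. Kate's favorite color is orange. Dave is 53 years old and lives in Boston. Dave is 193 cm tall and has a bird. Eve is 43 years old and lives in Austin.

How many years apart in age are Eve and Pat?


43 vs 55, diff = 12

12


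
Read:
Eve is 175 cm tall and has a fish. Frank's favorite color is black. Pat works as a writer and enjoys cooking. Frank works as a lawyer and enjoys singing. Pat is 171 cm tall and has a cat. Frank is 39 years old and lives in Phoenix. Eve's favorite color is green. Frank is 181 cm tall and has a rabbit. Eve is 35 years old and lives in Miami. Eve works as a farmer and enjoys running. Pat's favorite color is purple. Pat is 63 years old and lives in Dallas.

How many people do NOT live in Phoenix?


Not in Phoenix: 2

2


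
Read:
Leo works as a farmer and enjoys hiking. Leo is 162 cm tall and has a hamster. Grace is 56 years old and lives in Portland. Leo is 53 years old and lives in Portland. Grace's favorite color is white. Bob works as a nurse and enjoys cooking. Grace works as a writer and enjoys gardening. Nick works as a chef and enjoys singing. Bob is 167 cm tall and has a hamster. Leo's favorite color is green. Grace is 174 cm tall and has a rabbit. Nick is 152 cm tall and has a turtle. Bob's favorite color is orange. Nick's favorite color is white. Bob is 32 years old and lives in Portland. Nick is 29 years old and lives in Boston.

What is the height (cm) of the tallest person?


Tallest: Grace at 174 cm

174


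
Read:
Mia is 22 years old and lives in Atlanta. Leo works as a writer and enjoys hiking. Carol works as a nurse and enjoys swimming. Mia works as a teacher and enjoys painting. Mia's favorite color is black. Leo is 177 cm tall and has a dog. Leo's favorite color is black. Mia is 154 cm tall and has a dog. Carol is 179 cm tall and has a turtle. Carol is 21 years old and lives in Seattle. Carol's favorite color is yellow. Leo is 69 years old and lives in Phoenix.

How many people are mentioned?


People: Mia, Carol, Leo. Count = 3

3


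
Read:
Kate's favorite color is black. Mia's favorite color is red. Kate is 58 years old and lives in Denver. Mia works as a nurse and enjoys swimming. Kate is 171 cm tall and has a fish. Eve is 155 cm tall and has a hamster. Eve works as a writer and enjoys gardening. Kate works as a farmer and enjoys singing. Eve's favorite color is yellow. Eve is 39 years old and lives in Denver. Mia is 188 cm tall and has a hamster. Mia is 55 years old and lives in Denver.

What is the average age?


Sum=152, n=3, avg=50.67

50.67


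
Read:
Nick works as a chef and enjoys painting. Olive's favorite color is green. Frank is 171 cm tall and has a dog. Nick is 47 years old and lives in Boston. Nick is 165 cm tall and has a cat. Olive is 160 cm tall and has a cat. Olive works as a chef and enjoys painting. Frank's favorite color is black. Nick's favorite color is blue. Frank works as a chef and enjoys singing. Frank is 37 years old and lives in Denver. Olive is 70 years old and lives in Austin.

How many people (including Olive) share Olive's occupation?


Olive is a chef. Count = 3

3


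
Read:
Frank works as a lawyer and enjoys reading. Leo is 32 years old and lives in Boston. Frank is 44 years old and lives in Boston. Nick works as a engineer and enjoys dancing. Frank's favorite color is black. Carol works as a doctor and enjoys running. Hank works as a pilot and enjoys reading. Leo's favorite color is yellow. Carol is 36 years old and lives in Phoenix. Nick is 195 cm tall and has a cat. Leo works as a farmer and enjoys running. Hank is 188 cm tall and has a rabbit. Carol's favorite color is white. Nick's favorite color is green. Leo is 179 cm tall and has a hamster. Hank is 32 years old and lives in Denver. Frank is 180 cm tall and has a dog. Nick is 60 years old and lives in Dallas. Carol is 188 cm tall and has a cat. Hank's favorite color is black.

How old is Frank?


Frank is 44 years old

44


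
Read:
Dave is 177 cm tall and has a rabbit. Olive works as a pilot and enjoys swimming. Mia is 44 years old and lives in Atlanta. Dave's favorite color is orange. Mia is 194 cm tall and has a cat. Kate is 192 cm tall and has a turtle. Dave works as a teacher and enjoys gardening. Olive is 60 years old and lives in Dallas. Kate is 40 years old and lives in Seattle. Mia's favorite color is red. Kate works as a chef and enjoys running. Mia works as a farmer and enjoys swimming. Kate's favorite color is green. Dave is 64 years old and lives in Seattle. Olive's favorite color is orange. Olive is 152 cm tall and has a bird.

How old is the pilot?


The pilot is Olive, age 60

60


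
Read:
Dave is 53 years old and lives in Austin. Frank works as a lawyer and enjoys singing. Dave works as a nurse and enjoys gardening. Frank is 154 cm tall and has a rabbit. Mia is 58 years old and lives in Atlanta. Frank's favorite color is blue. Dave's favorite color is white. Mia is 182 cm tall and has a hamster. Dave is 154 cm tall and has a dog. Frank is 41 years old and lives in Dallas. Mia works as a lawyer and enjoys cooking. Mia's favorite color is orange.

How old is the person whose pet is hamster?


Person with pet=hamster is Mia, age 58

58


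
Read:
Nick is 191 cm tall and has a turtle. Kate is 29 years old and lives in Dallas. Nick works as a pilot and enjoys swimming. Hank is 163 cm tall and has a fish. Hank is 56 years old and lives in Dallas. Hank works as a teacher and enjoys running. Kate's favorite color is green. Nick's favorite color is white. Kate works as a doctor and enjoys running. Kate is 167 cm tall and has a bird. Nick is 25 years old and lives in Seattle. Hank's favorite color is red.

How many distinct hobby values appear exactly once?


Unique hobby values: 1

1


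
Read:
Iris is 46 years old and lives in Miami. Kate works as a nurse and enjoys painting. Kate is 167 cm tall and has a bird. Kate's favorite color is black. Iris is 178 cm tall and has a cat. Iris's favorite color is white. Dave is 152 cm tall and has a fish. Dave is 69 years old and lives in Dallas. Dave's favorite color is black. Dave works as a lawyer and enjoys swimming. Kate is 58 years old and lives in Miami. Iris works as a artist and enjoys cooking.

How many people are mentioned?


People: Kate, Dave, Iris. Count = 3

3


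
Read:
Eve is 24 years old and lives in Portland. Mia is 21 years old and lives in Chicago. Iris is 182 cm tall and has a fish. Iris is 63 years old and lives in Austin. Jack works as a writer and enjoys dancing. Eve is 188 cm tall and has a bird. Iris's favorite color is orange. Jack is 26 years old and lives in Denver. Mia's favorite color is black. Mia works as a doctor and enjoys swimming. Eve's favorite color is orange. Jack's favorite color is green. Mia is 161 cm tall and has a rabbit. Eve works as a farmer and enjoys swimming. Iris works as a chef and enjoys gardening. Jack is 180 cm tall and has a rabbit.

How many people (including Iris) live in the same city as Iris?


Iris lives in Austin. Count = 1

1


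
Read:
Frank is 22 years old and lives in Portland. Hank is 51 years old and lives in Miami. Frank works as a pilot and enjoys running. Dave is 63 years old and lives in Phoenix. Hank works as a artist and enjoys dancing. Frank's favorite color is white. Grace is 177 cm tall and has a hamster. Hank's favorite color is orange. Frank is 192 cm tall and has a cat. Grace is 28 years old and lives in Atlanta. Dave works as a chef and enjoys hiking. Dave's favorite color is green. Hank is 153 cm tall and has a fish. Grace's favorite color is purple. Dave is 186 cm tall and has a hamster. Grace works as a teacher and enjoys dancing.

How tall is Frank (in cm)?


Frank is 192 cm tall

192


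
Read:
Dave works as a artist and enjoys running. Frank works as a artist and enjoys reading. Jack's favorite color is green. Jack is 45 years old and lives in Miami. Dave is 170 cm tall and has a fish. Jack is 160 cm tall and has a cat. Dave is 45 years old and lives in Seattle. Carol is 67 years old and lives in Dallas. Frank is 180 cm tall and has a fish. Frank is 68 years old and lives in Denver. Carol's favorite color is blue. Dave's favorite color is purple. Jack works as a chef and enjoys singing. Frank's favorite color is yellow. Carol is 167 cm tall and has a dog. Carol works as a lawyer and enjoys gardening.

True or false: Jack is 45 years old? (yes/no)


Jack is actually 45. yes

yes


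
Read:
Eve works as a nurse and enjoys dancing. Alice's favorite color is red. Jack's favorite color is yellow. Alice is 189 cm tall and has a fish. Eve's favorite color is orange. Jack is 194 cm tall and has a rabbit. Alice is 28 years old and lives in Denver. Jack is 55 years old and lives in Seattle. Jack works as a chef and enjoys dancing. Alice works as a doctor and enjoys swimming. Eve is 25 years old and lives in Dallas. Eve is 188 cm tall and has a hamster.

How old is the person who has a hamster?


Person with hamster is Eve, age 25

25


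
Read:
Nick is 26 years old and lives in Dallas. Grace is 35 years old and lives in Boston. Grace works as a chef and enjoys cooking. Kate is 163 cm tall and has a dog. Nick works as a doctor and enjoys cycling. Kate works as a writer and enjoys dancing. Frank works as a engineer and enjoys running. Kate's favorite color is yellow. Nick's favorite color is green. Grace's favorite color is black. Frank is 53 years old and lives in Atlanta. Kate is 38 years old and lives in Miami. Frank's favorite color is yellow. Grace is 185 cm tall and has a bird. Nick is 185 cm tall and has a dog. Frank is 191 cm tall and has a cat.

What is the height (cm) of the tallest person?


Tallest: Frank at 191 cm

191


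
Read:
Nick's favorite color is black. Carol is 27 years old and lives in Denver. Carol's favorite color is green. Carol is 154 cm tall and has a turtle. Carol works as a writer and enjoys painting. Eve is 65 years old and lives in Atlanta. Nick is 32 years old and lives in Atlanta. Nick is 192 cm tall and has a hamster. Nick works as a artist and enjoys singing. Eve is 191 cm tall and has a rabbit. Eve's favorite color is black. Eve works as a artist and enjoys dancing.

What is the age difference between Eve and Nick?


|65 - 32| = 33

33


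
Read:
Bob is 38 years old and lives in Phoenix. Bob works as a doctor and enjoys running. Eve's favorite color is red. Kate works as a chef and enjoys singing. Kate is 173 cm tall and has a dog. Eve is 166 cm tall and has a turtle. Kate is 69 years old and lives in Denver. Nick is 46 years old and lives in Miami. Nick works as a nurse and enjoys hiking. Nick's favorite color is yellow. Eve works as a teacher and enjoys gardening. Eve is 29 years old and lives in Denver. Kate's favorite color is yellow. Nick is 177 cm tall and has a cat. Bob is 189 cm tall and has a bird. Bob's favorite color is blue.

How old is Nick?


Nick is 46 years old

46


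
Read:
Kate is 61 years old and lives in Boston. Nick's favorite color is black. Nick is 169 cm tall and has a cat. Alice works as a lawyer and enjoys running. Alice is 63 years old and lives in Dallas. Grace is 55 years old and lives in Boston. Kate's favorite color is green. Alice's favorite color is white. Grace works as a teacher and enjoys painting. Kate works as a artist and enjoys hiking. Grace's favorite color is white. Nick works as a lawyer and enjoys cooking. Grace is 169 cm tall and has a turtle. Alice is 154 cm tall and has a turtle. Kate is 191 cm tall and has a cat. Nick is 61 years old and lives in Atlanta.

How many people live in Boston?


Count in Boston: 2

2


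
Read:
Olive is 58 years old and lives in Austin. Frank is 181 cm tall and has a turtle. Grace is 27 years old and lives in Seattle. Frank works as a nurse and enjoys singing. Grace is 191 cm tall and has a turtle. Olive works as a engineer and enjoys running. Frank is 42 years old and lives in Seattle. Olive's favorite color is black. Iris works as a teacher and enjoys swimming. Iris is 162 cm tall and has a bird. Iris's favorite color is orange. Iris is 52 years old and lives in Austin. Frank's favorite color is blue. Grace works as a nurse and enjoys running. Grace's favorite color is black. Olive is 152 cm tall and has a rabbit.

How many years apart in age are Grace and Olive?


27 vs 58, diff = 31

31


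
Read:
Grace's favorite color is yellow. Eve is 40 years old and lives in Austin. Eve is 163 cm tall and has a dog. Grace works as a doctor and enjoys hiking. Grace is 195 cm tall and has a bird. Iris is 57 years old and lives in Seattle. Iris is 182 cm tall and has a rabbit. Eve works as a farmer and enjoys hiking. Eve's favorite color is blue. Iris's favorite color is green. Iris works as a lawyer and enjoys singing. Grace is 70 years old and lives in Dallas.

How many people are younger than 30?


Filter: 0

0


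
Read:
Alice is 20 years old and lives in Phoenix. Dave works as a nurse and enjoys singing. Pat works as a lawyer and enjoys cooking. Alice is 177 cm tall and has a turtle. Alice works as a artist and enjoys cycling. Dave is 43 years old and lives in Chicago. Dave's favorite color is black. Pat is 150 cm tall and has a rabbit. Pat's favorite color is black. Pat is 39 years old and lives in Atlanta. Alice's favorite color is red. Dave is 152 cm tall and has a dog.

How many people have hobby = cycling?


Count: 1

1


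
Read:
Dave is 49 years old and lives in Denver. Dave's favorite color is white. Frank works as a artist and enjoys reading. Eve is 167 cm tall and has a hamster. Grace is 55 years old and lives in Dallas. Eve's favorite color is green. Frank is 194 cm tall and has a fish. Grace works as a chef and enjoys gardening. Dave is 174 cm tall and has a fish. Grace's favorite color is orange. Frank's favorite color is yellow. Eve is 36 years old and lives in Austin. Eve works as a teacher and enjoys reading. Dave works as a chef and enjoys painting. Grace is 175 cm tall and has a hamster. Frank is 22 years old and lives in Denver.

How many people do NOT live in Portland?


Not in Portland: 4

4


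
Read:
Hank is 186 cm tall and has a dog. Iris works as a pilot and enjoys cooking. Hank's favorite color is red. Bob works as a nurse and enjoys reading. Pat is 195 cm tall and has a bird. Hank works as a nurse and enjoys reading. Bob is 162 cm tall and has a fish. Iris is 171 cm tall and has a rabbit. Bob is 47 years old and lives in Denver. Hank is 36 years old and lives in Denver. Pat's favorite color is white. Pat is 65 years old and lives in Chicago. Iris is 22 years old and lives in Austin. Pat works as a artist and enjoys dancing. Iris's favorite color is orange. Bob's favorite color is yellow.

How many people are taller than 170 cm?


Taller than 170: 3

3


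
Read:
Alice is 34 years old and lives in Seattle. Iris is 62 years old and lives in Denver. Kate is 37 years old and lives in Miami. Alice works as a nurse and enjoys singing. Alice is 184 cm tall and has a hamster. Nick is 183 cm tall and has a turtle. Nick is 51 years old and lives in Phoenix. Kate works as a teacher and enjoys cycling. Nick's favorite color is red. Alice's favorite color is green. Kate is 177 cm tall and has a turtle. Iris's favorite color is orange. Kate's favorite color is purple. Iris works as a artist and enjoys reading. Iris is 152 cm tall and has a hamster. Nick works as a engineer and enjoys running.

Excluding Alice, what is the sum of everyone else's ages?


Sum (excluding Alice): 150

150


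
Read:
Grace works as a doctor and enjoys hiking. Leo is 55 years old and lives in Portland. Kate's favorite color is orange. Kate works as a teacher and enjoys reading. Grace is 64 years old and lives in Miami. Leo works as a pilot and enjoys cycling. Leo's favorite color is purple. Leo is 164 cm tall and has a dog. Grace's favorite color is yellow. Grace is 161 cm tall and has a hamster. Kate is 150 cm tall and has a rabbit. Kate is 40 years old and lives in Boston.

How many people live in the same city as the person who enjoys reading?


Person with hobby reading is Kate, city Boston. Count = 1

1


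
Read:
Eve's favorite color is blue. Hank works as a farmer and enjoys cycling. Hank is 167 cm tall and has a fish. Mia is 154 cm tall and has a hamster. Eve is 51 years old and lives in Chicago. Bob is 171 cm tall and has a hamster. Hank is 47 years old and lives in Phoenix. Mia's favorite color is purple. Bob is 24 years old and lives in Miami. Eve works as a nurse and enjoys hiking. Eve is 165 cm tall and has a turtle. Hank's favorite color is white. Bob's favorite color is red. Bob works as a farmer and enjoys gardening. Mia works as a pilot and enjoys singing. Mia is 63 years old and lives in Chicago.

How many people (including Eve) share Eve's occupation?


Eve is a nurse. Count = 1

1


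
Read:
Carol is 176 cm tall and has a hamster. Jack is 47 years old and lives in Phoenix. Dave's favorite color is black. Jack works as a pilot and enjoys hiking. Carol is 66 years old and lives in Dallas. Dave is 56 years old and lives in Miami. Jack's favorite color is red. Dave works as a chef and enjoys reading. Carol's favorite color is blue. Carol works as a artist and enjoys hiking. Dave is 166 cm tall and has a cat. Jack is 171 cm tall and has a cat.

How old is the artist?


The artist is Carol, age 66

66


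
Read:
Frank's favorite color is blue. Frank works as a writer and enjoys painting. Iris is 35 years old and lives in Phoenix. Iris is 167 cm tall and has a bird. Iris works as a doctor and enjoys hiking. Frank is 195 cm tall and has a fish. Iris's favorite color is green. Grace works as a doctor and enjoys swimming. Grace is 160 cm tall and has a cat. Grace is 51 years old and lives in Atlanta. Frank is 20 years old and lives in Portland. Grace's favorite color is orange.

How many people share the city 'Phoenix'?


Count: 1

1


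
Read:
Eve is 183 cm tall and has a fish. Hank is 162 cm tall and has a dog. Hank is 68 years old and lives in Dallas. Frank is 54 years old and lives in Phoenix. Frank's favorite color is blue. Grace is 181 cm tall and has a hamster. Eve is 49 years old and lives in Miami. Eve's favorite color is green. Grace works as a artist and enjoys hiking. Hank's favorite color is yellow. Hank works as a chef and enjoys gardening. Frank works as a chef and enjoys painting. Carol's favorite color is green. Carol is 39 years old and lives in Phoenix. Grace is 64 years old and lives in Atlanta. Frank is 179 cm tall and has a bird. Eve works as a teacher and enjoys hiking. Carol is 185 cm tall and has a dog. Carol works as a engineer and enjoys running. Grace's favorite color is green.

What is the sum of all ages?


39+54+49+68+64 = 274

274


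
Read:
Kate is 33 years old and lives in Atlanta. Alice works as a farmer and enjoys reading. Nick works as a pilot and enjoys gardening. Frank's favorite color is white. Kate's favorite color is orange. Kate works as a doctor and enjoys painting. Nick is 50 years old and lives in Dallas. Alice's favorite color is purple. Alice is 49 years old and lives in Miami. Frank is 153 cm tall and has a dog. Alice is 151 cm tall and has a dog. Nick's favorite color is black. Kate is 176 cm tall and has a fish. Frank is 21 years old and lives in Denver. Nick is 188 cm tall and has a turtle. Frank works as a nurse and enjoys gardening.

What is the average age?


Sum=153, n=4, avg=38.25

38.25


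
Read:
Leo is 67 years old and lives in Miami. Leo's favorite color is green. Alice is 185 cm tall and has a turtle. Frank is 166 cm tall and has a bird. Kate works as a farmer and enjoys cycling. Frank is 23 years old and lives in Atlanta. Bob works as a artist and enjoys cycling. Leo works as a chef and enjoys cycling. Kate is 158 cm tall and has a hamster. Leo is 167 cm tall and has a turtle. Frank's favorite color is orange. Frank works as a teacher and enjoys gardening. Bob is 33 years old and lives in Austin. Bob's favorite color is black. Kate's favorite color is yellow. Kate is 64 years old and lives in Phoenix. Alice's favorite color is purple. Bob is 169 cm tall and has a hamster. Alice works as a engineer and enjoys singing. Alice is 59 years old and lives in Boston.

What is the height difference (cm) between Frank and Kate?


|166 - 158| = 8

8


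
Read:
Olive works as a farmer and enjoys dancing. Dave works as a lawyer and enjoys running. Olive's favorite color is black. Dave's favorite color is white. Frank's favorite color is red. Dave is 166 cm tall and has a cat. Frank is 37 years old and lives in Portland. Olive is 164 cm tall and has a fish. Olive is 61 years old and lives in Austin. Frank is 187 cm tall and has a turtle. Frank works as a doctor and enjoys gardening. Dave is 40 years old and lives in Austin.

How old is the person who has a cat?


Person with cat is Dave, age 40

40


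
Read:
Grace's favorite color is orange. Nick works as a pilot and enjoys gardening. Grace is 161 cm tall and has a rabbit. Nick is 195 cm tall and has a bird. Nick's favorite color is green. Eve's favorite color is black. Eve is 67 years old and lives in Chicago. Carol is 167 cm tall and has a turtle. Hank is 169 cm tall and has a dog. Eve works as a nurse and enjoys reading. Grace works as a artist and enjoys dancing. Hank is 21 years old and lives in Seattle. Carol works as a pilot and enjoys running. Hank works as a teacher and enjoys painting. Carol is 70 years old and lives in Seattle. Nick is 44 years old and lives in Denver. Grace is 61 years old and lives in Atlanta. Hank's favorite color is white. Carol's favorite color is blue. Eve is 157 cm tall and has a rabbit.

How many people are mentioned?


People: Nick, Hank, Grace, Carol, Eve. Count = 5

5


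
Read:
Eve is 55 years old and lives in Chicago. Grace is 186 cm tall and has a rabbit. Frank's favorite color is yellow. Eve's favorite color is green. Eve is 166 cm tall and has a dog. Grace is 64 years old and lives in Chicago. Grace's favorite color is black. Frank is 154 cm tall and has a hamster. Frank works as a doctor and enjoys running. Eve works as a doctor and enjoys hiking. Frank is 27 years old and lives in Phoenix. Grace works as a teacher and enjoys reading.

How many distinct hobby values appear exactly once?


Unique hobby values: 3

3


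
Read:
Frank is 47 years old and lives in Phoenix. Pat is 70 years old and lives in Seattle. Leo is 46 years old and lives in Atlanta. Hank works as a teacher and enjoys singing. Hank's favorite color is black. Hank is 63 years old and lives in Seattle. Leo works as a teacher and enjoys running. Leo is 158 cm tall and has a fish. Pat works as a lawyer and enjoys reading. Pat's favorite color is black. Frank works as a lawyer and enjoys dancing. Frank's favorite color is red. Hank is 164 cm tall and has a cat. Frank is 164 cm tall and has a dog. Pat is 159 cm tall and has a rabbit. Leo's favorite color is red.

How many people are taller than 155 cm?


Taller than 155: 4

4


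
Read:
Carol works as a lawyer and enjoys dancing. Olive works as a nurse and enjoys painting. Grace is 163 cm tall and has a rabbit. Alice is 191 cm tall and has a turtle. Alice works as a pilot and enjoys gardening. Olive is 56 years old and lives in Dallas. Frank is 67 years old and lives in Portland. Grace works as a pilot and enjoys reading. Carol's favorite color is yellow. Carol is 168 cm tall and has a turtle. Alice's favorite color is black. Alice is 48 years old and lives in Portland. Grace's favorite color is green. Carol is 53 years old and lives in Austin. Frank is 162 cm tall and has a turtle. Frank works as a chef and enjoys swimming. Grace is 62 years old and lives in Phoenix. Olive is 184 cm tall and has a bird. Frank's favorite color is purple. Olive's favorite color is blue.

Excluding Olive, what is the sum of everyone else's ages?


Sum (excluding Olive): 230

230


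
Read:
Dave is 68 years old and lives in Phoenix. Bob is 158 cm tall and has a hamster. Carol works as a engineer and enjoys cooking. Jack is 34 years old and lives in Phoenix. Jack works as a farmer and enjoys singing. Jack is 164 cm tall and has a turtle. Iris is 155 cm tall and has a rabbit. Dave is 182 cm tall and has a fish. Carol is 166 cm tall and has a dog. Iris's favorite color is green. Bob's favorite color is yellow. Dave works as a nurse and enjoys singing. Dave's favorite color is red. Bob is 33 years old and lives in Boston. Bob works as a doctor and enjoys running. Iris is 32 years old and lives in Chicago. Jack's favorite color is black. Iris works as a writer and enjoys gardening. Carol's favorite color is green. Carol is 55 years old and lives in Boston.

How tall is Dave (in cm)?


Dave is 182 cm tall

182


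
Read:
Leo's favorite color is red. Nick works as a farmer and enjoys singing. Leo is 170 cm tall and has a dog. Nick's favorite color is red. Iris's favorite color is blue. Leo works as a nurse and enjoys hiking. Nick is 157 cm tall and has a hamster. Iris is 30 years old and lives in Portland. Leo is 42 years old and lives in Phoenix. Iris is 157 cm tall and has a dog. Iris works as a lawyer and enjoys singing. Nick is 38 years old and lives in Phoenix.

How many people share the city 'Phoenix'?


Count: 2

2


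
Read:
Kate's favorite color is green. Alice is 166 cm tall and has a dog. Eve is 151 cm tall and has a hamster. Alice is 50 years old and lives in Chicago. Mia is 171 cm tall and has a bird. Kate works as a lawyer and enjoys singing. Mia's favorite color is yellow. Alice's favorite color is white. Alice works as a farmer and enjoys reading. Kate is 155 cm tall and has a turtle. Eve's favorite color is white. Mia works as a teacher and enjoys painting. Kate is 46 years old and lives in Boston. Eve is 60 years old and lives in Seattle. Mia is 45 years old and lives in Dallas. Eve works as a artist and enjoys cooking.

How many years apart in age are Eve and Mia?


60 vs 45, diff = 15

15


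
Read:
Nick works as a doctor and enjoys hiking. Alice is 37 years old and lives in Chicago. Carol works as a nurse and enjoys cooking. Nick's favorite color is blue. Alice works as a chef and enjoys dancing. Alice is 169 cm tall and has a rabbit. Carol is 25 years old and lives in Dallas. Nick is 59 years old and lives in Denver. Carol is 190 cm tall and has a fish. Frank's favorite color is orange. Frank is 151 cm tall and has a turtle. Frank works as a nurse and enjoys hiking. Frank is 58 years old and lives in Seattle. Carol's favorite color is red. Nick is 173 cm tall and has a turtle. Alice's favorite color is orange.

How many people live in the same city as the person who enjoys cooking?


Person with hobby cooking is Carol, city Dallas. Count = 1

1


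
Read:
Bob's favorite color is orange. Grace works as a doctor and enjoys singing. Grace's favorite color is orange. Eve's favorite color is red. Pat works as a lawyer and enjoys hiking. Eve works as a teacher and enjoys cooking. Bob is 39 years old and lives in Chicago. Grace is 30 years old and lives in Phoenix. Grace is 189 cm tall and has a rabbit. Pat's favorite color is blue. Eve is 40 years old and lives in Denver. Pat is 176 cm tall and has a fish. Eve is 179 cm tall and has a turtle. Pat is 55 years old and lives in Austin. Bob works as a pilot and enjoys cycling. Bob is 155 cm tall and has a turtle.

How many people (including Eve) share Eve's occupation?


Eve is a teacher. Count = 1

1


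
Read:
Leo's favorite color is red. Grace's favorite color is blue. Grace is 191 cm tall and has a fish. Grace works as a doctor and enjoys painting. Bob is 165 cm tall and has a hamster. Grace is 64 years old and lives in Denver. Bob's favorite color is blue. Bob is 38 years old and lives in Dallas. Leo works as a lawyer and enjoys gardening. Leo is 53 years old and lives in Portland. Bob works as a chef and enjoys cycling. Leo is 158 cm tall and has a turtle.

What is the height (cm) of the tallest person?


Tallest: Grace at 191 cm

191


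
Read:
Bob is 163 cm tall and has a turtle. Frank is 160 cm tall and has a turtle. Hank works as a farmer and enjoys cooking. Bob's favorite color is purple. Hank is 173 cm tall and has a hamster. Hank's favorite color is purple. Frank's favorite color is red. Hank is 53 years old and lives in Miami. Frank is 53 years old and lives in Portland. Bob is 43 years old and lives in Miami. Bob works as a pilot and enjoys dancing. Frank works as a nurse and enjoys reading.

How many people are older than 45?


Filter: 2

2


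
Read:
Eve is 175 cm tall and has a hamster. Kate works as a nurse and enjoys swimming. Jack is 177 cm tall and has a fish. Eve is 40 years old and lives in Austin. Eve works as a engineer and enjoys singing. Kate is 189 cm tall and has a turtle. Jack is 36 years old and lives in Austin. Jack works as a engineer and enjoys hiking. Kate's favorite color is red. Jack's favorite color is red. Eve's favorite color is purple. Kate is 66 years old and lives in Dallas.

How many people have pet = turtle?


Count: 1

1
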